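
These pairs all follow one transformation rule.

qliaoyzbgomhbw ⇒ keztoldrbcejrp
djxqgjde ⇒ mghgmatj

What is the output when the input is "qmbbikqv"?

ntytpeel

Each output is the input with this applied: shift every letter 3 places forward in the alphabet (wrapping around), then move the last 3 characters to the front (rotate right by 3).
Working it through for "qmbbikqv": intermediate "tpeelnty", final "ntytpeel".
(Check on "qliaoyzbgomhbw": → "toldrbcejrpkez" → "keztoldrbcejrp" ✓)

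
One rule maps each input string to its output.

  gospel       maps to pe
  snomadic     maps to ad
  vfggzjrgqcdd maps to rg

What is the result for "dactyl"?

ty

Looking at the pairs, the operation is to swap the front and back halves of the string, then keep only the first 2 characters.
For "dactyl", step one produces "tyldac"; step two turns that into "ty".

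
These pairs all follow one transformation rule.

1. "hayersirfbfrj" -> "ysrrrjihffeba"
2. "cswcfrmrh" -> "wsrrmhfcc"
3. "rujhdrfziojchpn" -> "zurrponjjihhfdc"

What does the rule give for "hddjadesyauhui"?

What's happening: sort the characters into reverse alphabetical order.
On "hddjadesyauhui" that produces "yuusjihhedddaa".

yuusjihhedddaa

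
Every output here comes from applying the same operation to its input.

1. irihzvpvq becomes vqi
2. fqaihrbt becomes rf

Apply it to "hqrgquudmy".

Looking at the pairs, the operation is to move the first 3 characters to the end (rotate left by 3), then keep one character in every 3, starting at position 3 (positions 3rd, 6th, 9th, ...).
For "hqrgquudmy" the result is "umq".

umq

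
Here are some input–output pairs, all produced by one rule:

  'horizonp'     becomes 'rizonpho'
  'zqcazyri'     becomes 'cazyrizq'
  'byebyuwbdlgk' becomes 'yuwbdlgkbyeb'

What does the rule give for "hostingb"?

stingbho

Looking at the pairs, the operation is to move the last 2 characters to the front (rotate right by 2), then swap the front and back halves of the string.
Doing the same to "hostingb": "stingbho".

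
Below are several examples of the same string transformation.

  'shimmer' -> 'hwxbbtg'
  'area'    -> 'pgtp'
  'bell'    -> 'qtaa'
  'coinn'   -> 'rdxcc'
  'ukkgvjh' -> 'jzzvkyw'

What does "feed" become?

utts

What's happening: shift every letter 11 places backward in the alphabet (wrapping around).
"feed" → "utts".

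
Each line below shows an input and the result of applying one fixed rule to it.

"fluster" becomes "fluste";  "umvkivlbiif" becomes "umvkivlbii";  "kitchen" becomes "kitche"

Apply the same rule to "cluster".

In each case the input is transformed by: delete the last character.
On "cluster" that produces "cluste".

cluste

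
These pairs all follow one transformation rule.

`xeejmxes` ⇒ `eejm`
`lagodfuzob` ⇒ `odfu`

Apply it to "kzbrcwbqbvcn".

wbqb

Looking at the pairs, the operation is to move the last 3 characters to the front (rotate right by 3), then keep only the last 4 characters.
"kzbrcwbqbvcn" → "wbqb".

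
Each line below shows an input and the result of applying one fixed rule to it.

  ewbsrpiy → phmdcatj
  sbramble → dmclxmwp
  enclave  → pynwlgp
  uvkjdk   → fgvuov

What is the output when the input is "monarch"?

The pattern: shift every letter 11 places forward in the alphabet (wrapping around).
Applying that to "monarch" gives "xzylcns".

xzylcns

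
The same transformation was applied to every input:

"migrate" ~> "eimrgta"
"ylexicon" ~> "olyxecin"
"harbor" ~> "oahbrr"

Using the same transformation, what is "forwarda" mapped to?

Looking at the pairs, the operation is to swap each adjacent pair of characters (1↔2, 3↔4, ...), then move the last character to the front.
On "forwarda": the first step gives "ofwrraad", and the second then gives "dofwrraa".

dofwrraa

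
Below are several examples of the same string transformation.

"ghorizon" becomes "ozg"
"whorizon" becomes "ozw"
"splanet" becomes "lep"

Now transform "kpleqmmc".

What's happening: move the first 2 characters to the end (rotate left by 2), then keep one character in every 3, starting at position 1 (positions 1st, 4th, 7th, ...).
For "kpleqmmc", step one produces "leqmmckp"; step two turns that into "lmk".

lmk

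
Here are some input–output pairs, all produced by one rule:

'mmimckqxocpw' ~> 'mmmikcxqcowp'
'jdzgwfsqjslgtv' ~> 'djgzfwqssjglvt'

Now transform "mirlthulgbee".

Rule — swap each adjacent pair of characters (1↔2, 3↔4, ...).
Doing the same to "mirlthulgbee": "imlrhtlubgee".

imlrhtlubgee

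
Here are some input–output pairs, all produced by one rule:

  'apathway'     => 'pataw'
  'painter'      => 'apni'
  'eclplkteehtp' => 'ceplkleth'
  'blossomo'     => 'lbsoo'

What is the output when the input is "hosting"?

The rule is to swap each adjacent pair of characters (1↔2, 3↔4, ...), then delete the last 3 characters.
Working it through for "hosting": intermediate "ohtsnig", final "ohts".

ohts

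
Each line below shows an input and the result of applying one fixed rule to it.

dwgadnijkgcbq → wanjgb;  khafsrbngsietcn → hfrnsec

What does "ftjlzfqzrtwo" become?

What's happening: keep every other character starting from the second (positions 2nd, 4th, 6th, ...).
"ftjlzfqzrtwo" → "tlfzto".

tlfzto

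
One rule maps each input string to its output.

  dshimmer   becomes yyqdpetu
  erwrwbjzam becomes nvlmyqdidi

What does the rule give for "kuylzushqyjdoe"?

The rule is to shift every letter 12 places forward in the alphabet (wrapping around), then swap the front and back halves of the string.
On "kuylzushqyjdoe": the first step gives "wgkxlgetckvpaq", and the second then gives "tckvpaqwgkxlge".

tckvpaqwgkxlge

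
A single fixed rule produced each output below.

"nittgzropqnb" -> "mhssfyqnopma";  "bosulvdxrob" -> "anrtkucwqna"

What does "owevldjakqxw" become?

Each output is the input with this applied: shift every letter 1 place backward in the alphabet (wrapping around).
Doing the same to "owevldjakqxw": "nvdukcizjpwv".

nvdukcizjpwv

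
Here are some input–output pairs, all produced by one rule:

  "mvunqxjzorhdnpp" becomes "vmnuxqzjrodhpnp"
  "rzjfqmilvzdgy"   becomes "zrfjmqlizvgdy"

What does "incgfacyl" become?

nigcafycl

The transformation: swap each adjacent pair of characters (1↔2, 3↔4, ...).
So "incgfacyl" becomes "nigcafycl".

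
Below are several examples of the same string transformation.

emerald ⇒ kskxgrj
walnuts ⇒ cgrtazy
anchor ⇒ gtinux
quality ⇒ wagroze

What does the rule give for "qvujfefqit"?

What's happening: shift every letter 6 places forward in the alphabet (wrapping around).
Applying that to "qvujfefqit" gives "wbaplklwoz".

wbaplklwoz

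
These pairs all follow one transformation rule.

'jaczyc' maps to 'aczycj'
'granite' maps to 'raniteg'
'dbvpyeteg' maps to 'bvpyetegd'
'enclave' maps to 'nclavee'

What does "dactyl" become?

The transformation: move the first character to the end.
Doing the same to "dactyl": "actyld".

actyld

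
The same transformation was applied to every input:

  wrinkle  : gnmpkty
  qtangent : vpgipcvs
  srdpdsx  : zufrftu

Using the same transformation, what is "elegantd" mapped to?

fvpcigng

Each output is the input with this applied: reverse the string, then shift every letter 2 places forward in the alphabet (wrapping around).
On "elegantd": the first step gives "dtnagele", and the second then gives "fvpcigng".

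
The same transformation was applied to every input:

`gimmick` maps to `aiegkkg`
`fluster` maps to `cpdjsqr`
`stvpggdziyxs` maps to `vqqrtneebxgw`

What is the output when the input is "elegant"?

Looking at the pairs, the operation is to shift every letter 2 places backward in the alphabet (wrapping around), then move the last 2 characters to the front (rotate right by 2).
"elegant" → "lrcjcey".

lrcjcey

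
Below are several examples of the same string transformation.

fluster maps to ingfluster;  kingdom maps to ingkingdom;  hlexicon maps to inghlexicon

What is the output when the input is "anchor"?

inganchor

The pattern: prepend "ing".
Doing the same to "anchor": "inganchor".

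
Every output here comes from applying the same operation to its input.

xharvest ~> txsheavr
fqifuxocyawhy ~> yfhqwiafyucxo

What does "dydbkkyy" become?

Rule — take characters alternately from the front and the back (1st, last, 2nd, 2nd-last, ...), then swap each adjacent pair of characters (1↔2, 3↔4, ...).
Working it through for "dydbkkyy": intermediate "dyyydkbk", final "ydyykdkb".

ydyykdkb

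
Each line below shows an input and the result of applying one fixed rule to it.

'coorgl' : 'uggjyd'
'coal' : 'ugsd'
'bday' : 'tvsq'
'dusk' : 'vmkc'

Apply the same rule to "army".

Rule — shift every letter 8 places backward in the alphabet (wrapping around).
"army" → "sjeq".

sjeq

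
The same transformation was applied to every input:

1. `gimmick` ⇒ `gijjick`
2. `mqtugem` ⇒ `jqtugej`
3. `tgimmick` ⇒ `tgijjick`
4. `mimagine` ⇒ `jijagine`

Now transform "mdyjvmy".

The pattern: replace every "m" with "j".
On "mdyjvmy" that produces "jdyjvjy".

jdyjvjy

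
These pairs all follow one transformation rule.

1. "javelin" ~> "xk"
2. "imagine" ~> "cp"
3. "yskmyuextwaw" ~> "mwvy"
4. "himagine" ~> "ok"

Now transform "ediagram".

kt

The pattern: shift every letter 2 places forward in the alphabet (wrapping around), then keep one character in every 3, starting at position 3 (positions 3rd, 6th, 9th, ...).
"ediagram" → "gfkcitco" → "kt".
(Check on "imagine": → "kocikpg" → "cp" ✓)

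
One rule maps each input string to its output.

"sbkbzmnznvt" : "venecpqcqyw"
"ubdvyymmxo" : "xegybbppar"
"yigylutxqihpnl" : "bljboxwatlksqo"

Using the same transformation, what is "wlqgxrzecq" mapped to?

The pattern: shift every letter 3 places forward in the alphabet (wrapping around).
"wlqgxrzecq" → "zotjauchft".

zotjauchft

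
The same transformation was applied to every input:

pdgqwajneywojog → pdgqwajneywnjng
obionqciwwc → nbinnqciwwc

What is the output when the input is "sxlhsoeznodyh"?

Each output is the input with this applied: replace every "o" with "n".
Applying that to "sxlhsoeznodyh" gives "sxlhsneznndyh".

sxlhsneznndyh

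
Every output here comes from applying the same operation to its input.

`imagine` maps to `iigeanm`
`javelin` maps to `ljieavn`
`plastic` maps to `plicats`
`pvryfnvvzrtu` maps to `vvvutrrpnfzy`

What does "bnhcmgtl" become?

mlhgcbtn

The transformation: sort the characters into reverse alphabetical order, then move the first 2 characters to the end (rotate left by 2).
On "bnhcmgtl": the first step gives "tnmlhgcb", and the second then gives "mlhgcbtn".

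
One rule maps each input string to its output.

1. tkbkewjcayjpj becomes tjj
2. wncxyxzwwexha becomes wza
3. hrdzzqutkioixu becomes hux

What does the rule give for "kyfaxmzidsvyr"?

The transformation: keep one character in every 3, starting at position 1 (positions 1st, 4th, 7th, ...), then keep every other character starting from the first (positions 1st, 3rd, 5th, ...).
"kyfaxmzidsvyr" → "kzr".

kzr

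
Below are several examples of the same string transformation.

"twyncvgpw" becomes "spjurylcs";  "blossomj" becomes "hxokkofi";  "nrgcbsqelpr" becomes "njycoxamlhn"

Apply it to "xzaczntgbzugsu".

What's happening: shift every letter 4 places backward in the alphabet (wrapping around), then swap each adjacent pair of characters (1↔2, 3↔4, ...).
"xzaczntgbzugsu" → "tvwyvjpcxvqcoq" → "vtywjvcpvxcqqo".

vtywjvcpvxcqqo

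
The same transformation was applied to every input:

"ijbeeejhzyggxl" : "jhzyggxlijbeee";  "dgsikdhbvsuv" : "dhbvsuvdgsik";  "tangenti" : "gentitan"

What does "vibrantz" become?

rantzvib

The rule is to move the last character to the front, then swap the front and back halves of the string.
Starting from "vibrantz": after the first operation, "zvibrant"; after the second, "rantzvib".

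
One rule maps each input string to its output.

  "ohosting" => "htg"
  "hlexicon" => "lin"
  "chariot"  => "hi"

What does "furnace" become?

What's happening: keep one character in every 3, starting at position 2 (positions 2nd, 5th, 8th, ...).
So "furnace" becomes "ua".

ua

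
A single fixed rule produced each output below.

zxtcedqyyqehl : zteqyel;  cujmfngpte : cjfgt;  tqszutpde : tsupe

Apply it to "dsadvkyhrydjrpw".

davyrdrw

In each case the input is transformed by: keep every other character starting from the first (positions 1st, 3rd, 5th, ...).
So "dsadvkyhrydjrpw" becomes "davyrdrw".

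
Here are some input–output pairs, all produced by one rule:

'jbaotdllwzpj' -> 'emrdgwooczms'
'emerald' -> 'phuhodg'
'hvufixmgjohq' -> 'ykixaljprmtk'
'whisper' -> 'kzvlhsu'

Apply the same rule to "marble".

dpeuho

The pattern: swap each adjacent pair of characters (1↔2, 3↔4, ...), then shift every letter 3 places forward in the alphabet (wrapping around).
"marble" → "ambrel" → "dpeuho".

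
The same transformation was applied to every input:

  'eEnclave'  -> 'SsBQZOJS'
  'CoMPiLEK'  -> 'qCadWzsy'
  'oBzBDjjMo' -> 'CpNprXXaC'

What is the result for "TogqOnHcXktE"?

hCUEcBvQlYHs

The pattern: flip the case of every letter, then shift every letter 12 places backward in the alphabet (wrapping around).
Applying both steps to "TogqOnHcXktE": "tOGQoNhCxKTe", then "hCUEcBvQlYHs".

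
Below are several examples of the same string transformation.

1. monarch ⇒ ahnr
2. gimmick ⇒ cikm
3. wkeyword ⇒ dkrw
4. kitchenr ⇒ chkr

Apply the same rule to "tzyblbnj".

Looking at the pairs, the operation is to sort the characters into alphabetical order, then keep every other character starting from the first (positions 1st, 3rd, 5th, ...).
Applying both steps to "tzyblbnj": "bbjlntyz", then "bjny".

bjny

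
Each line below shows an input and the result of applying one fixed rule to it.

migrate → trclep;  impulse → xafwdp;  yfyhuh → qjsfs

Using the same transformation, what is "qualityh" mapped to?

Looking at the pairs, the operation is to delete the first character, then shift every letter 11 places forward in the alphabet (wrapping around).
Starting from "qualityh": after the first operation, "ualityh"; after the second, "flwtejs".

flwtejs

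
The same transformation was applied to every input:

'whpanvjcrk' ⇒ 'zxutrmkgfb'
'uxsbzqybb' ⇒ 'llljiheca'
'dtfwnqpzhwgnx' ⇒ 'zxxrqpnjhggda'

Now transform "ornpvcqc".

The pattern: shift every letter 10 places forward in the alphabet (wrapping around), then sort the characters into reverse alphabetical order.
"ornpvcqc" → "ybxzfmam" → "zyxmmfba".

zyxmmfba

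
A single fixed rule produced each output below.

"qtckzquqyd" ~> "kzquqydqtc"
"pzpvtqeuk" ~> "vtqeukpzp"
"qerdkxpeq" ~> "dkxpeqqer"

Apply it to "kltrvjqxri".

rvjqxriklt

The pattern: move the first 3 characters to the end (rotate left by 3).
"kltrvjqxri" → "rvjqxriklt".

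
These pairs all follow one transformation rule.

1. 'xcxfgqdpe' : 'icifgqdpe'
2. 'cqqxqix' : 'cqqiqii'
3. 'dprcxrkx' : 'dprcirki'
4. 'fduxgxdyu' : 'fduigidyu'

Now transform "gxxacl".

giiacl

Looking at the pairs, the operation is to replace every "x" with "i".
Doing the same to "gxxacl": "giiacl".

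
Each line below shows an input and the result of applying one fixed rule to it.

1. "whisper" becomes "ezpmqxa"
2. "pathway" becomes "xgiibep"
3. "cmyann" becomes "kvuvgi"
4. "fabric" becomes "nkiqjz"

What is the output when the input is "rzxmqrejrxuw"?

Each output is the input with this applied: take characters alternately from the front and the back (1st, last, 2nd, 2nd-last, ...), then shift every letter 8 places forward in the alphabet (wrapping around).
Applying both steps to "rzxmqrejrxuw": "rwzuxxmrqjre", then "zehcffuzyrzm".

zehcffuzyrzm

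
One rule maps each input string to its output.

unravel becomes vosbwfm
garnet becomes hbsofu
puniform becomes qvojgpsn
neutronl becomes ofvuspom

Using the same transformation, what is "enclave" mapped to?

Looking at the pairs, the operation is to shift every letter 1 place forward in the alphabet (wrapping around).
So "enclave" becomes "fodmbwf".

fodmbwf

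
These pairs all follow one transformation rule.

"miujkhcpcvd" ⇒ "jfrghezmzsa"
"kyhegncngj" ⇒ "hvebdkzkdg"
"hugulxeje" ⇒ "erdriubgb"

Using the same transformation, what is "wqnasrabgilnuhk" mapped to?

tnkxpoxydfikreh

What's happening: shift every letter 3 places backward in the alphabet (wrapping around).
So "wqnasrabgilnuhk" becomes "tnkxpoxydfikreh".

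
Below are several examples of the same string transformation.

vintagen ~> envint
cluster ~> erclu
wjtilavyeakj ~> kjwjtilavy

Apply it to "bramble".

Each output is the input with this applied: move the last 2 characters to the front (rotate right by 2), then delete the last 2 characters.
Working it through for "bramble": intermediate "lebramb", final "lebra".

lebra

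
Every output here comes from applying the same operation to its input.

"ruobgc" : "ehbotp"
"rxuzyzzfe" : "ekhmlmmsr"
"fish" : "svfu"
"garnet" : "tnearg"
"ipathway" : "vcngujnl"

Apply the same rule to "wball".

The rule is to shift every letter 13 places forward in the alphabet (wrapping around) — i.e. ROT13.
For "wball" the result is "jonyy".

jonyy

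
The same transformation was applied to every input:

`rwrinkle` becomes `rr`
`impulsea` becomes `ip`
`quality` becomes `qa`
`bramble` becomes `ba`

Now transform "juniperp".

jn

What's happening: keep every other character starting from the first (positions 1st, 3rd, 5th, ...), then keep only the first 2 characters.
Doing the same to "juniperp": "jn".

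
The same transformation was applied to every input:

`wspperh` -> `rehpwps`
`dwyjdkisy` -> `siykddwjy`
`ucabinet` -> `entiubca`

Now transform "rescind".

Looking at the pairs, the operation is to move the last 2 characters to the front (rotate right by 2), then take characters alternately from the front and the back (1st, last, 2nd, 2nd-last, ...).
Applying that to "rescind" gives "nidcrse".

nidcrse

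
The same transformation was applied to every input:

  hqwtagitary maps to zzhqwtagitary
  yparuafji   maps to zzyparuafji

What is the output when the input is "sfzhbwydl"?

zzsfzhbwydl

Rule — prepend "zz".
"sfzhbwydl" → "zzsfzhbwydl".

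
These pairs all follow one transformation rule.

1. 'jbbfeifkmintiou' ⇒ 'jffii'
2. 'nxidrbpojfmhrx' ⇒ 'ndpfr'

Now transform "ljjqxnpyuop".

The pattern: keep one character in every 3, starting at position 1 (positions 1st, 4th, 7th, ...).
For "ljjqxnpyuop" the result is "lqpo".

lqpo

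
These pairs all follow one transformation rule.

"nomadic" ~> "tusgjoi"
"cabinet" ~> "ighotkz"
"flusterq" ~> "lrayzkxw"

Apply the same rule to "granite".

mxgtozk

The pattern: shift every letter 6 places forward in the alphabet (wrapping around).
So "granite" becomes "mxgtozk".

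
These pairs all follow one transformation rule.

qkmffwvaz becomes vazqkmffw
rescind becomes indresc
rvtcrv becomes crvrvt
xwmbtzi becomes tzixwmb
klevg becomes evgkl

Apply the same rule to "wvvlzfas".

faswvvlz

Rule — move the last 3 characters to the front (rotate right by 3).
On "wvvlzfas" that produces "faswvvlz".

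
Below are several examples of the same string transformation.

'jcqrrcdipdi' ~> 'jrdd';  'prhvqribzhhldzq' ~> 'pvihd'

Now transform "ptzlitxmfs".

Rule — keep one character in every 3, starting at position 1 (positions 1st, 4th, 7th, ...).
"ptzlitxmfs" → "plxs".

plxs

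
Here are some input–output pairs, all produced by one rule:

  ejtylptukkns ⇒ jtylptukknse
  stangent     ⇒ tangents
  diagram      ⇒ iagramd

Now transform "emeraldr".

Looking at the pairs, the operation is to move the first character to the end.
Doing the same to "emeraldr": "meraldre".

meraldre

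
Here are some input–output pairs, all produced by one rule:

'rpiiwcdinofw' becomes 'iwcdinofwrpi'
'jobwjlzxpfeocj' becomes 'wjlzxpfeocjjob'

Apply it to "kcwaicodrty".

Each output is the input with this applied: move the first 3 characters to the end (rotate left by 3).
"kcwaicodrty" → "aicodrtykcw".

aicodrtykcw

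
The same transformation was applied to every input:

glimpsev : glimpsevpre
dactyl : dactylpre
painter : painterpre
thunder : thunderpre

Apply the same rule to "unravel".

In each case the input is transformed by: append "pre".
Doing the same to "unravel": "unravelpre".

unravelpre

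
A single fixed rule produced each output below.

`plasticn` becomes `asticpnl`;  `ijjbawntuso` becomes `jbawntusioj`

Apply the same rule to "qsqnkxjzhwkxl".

Each output is the input with this applied: swap the first and last characters, then move the first 2 characters to the end (rotate left by 2).
Working it through for "qsqnkxjzhwkxl": intermediate "lsqnkxjzhwkxq", final "qnkxjzhwkxqls".

qnkxjzhwkxqls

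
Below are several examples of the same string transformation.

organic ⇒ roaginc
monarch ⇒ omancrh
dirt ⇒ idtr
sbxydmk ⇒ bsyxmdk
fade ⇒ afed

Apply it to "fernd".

efnrd

Looking at the pairs, the operation is to swap each adjacent pair of characters (1↔2, 3↔4, ...).
"fernd" → "efnrd".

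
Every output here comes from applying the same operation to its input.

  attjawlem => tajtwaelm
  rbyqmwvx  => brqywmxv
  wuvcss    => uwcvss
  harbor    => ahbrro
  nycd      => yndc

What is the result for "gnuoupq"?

ngoupuq

The rule is to swap each adjacent pair of characters (1↔2, 3↔4, ...).
Doing the same to "gnuoupq": "ngoupuq".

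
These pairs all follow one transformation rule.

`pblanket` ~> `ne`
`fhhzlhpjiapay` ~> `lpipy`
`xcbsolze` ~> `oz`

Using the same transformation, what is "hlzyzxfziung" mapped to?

The pattern: delete the first 3 characters, then keep every other character starting from the second (positions 2nd, 4th, 6th, ...).
Applying both steps to "hlzyzxfziung": "yzxfziung", then "zfin".

zfin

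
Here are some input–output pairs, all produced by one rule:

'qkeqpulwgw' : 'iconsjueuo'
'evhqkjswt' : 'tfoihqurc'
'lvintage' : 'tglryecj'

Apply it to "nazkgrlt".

In each case the input is transformed by: move the first character to the end, then shift every letter 2 places backward in the alphabet (wrapping around).
"nazkgrlt" → "yxiepjrl".

yxiepjrl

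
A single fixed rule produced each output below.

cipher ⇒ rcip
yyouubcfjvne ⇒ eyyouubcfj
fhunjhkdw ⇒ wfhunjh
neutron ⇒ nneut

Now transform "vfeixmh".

The pattern: move the last character to the front, then delete the last 2 characters.
On "vfeixmh": the first step gives "hvfeixm", and the second then gives "hvfei".

hvfei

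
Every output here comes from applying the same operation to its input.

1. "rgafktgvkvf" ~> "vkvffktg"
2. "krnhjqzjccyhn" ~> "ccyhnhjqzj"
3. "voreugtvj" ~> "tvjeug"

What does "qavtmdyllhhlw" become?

The transformation: delete the first 3 characters, then swap the front and back halves of the string.
Working it through for "qavtmdyllhhlw": intermediate "tmdyllhhlw", final "lhhlwtmdyl".

lhhlwtmdyl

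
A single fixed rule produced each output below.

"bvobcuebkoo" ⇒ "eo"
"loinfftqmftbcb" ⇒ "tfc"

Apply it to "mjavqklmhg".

lg

The transformation: keep one character in every 3, starting at position 1 (positions 1st, 4th, 7th, ...), then delete the first 2 characters.
On "mjavqklmhg": the first step gives "mvlg", and the second then gives "lg".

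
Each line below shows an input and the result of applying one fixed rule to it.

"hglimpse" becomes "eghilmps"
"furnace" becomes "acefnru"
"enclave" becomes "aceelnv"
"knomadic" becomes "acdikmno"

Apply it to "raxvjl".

ajlrvx

The rule is to sort the characters into alphabetical order.
Applying that to "raxvjl" gives "ajlrvx".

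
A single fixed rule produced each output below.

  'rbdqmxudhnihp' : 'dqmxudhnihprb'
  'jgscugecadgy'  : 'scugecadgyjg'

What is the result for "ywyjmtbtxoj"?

yjmtbtxojyw

In each case the input is transformed by: move the first 2 characters to the end (rotate left by 2).
Applying that to "ywyjmtbtxoj" gives "yjmtbtxojyw".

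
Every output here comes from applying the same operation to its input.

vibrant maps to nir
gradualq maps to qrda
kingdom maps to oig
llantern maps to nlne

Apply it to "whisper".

ehs

The rule is to keep every other character starting from the second (positions 2nd, 4th, 6th, ...), then move the last character to the front.
"whisper" → "hse" → "ehs".
(Check on "vibrant": → "irn" → "nir" ✓)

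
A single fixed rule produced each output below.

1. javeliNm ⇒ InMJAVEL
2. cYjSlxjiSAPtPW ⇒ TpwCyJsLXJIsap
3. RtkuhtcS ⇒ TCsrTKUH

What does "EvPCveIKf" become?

Rule — move the last 3 characters to the front (rotate right by 3), then flip the case of every letter.
On "EvPCveIKf": the first step gives "IKfEvPCve", and the second then gives "ikFeVpcVE".

ikFeVpcVE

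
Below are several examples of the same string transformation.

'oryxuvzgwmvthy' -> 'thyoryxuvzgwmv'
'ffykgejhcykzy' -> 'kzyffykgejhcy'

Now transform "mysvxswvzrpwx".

pwxmysvxswvzr

Looking at the pairs, the operation is to move the last 3 characters to the front (rotate right by 3).
Doing the same to "mysvxswvzrpwx": "pwxmysvxswvzr".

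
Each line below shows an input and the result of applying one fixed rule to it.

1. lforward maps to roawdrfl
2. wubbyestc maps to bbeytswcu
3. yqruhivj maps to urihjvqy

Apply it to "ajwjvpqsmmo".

The transformation: move the first 2 characters to the end (rotate left by 2), then swap each adjacent pair of characters (1↔2, 3↔4, ...).
Starting from "ajwjvpqsmmo": after the first operation, "wjvpqsmmoaj"; after the second, "jwpvsqmmaoj".

jwpvsqmmaoj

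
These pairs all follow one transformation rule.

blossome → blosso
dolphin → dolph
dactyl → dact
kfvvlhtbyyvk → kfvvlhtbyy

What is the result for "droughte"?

drough

Each output is the input with this applied: delete the last 2 characters.
"droughte" → "drough".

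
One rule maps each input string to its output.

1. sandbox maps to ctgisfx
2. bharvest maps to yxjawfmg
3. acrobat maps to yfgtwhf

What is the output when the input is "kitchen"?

sjmhynp

Rule — reverse the string, then shift every letter 5 places forward in the alphabet (wrapping around).
"kitchen" → "nehctik" → "sjmhynp".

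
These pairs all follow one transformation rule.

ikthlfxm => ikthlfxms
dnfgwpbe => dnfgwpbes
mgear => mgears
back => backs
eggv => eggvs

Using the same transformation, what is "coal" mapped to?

coals

Looking at the pairs, the operation is to append "s".
So "coal" becomes "coals".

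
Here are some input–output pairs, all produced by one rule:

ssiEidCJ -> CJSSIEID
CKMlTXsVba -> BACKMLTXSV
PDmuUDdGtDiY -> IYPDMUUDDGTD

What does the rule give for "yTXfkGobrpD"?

PDYTXFKGOBR

In each case the input is transformed by: move the last 2 characters to the front (rotate right by 2), then convert every letter to uppercase.
On "yTXfkGobrpD": the first step gives "pDyTXfkGobr", and the second then gives "PDYTXFKGOBR".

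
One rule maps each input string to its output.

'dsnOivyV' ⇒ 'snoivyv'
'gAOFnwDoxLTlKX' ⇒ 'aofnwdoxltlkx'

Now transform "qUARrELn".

uarreln

The pattern: delete the first character, then convert every letter to lowercase.
"qUARrELn" → "UARrELn" → "uarreln".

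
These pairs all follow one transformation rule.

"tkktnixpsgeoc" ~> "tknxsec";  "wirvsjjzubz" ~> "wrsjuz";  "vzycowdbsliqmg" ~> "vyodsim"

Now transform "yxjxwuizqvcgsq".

The transformation: keep every other character starting from the first (positions 1st, 3rd, 5th, ...).
"yxjxwuizqvcgsq" → "yjwiqcs".

yjwiqcs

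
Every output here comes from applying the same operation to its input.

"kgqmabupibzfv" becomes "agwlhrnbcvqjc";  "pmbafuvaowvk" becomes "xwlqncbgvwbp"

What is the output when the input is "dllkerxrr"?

What's happening: shift every letter 1 place forward in the alphabet (wrapping around), then move the last 3 characters to the front (rotate right by 3).
"dllkerxrr" → "emmlfsyss" → "yssemmlfs".
(Check on "pmbafuvaowvk": → "qncbgvwbpxwl" → "xwlqncbgvwbp" ✓)

yssemmlfs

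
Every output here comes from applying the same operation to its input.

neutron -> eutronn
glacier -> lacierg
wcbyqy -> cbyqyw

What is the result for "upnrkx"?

pnrkxu

The pattern: move the first character to the end.
For "upnrkx" the result is "pnrkxu".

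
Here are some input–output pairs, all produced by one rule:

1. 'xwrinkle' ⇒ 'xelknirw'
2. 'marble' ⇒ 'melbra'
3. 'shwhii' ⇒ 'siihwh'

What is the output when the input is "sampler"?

srelpma

What's happening: reverse the string, then move the last character to the front.
"sampler" → "relpmas" → "srelpma".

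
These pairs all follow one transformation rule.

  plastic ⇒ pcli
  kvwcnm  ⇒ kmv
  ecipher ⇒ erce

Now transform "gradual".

Rule — take characters alternately from the front and the back (1st, last, 2nd, 2nd-last, ...), then delete the last 3 characters.
On "gradual": the first step gives "glraaud", and the second then gives "glra".

glra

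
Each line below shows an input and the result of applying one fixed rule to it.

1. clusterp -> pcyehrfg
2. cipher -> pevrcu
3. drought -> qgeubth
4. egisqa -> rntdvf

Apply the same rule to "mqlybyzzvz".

zmdiymlmol

What's happening: shift every letter 13 places forward in the alphabet (wrapping around) — i.e. ROT13, then take characters alternately from the front and the back (1st, last, 2nd, 2nd-last, ...).
Working it through for "mqlybyzzvz": intermediate "zdylolmmim", final "zmdiymlmol".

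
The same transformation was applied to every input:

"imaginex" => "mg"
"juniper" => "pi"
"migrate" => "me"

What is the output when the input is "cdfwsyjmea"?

sfc

The transformation: sort the characters into reverse alphabetical order, then keep one character in every 3, starting at position 3 (positions 3rd, 6th, 9th, ...).
Working it through for "cdfwsyjmea": intermediate "ywsmjfedca", final "sfc".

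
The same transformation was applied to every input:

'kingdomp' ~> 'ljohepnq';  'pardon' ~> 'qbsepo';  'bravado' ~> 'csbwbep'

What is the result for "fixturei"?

The rule is to shift every letter 1 place forward in the alphabet (wrapping around).
For "fixturei" the result is "gjyuvsfj".

gjyuvsfj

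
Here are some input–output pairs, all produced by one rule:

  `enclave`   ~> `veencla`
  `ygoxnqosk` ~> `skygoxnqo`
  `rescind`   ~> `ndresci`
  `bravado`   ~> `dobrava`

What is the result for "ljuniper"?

The rule is to move the last 2 characters to the front (rotate right by 2).
For "ljuniper" the result is "erljunip".

erljunip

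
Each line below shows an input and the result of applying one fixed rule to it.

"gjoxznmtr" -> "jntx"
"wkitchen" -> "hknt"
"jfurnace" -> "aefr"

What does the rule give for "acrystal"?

clty

The rule is to keep every other character starting from the second (positions 2nd, 4th, 6th, ...), then sort the characters into alphabetical order.
Working it through for "acrystal": intermediate "cytl", final "clty".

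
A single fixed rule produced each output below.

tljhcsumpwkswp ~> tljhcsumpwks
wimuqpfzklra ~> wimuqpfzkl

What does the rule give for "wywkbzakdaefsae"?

Each output is the input with this applied: delete the last 2 characters.
On "wywkbzakdaefsae" that produces "wywkbzakdaefs".

wywkbzakdaefs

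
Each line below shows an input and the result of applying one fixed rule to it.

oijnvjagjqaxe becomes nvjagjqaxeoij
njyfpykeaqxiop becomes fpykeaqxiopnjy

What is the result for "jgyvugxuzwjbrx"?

vugxuzwjbrxjgy

Each output is the input with this applied: move the first 3 characters to the end (rotate left by 3).
On "jgyvugxuzwjbrx" that produces "vugxuzwjbrxjgy".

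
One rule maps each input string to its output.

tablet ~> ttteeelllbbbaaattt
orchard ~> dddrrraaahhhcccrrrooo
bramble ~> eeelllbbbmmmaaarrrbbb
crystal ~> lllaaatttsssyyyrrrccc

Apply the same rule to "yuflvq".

The rule is to reverse the string, then repeat every character 3 times.
On "yuflvq": the first step gives "qvlfuy", and the second then gives "qqqvvvlllfffuuuyyy".
(Check on "orchard": → "drahcro" → "dddrrraaahhhcccrrrooo" ✓)

qqqvvvlllfffuuuyyy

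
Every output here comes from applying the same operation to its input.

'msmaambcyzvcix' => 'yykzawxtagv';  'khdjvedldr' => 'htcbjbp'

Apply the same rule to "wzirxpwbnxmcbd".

pvnuzlvkazb

What's happening: delete the first 3 characters, then shift every letter 2 places backward in the alphabet (wrapping around).
So "wzirxpwbnxmcbd" becomes "pvnuzlvkazb".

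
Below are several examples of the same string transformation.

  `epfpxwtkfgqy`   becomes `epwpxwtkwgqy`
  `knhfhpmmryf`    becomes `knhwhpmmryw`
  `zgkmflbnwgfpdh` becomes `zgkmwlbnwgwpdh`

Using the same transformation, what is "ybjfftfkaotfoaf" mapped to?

Rule — replace every "f" with "w".
So "ybjfftfkaotfoaf" becomes "ybjwwtwkaotwoaw".

ybjwwtwkaotwoaw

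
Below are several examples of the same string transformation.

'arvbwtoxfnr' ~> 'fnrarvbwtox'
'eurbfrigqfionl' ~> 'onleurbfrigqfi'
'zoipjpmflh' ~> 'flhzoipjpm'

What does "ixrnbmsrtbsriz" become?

What's happening: move the last 3 characters to the front (rotate right by 3).
"ixrnbmsrtbsriz" → "rizixrnbmsrtbs".

rizixrnbmsrtbs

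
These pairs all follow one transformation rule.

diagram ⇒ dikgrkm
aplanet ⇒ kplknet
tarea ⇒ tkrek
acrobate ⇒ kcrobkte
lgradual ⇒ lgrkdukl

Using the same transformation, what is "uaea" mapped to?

Each output is the input with this applied: replace every "a" with "k".
"uaea" → "ukek".

ukek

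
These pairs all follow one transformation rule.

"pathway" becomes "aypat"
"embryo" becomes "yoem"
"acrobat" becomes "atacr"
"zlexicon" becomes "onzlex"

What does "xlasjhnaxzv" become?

Rule — move the last 2 characters to the front (rotate right by 2), then delete the last 2 characters.
Working it through for "xlasjhnaxzv": intermediate "zvxlasjhnax", final "zvxlasjhn".

zvxlasjhn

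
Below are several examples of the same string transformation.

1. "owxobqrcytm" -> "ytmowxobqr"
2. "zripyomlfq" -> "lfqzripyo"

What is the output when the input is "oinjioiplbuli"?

What's happening: move the last 3 characters to the front (rotate right by 3), then delete the last character.
On "oinjioiplbuli": the first step gives "ulioinjioiplb", and the second then gives "ulioinjioipl".
(Check on "owxobqrcytm": → "ytmowxobqrc" → "ytmowxobqr" ✓)

ulioinjioipl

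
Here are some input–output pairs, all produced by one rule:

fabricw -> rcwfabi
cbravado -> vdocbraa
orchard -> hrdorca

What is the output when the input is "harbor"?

Looking at the pairs, the operation is to move the last 3 characters to the front (rotate right by 3), then swap the first and last characters.
Starting from "harbor": after the first operation, "borhar"; after the second, "rorhab".

rorhab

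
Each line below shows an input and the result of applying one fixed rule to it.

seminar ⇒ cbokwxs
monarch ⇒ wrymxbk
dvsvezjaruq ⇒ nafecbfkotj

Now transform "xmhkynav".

In each case the input is transformed by: take characters alternately from the front and the back (1st, last, 2nd, 2nd-last, ...), then shift every letter 10 places forward in the alphabet (wrapping around).
Working it through for "xmhkynav": intermediate "xvmahnky", final "hfwkrxui".

hfwkrxui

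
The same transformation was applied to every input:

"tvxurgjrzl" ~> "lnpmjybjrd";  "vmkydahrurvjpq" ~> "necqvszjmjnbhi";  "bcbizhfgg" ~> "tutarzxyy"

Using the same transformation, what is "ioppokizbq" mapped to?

aghhgcarti

Looking at the pairs, the operation is to shift every letter 8 places backward in the alphabet (wrapping around).
On "ioppokizbq" that produces "aghhgcarti".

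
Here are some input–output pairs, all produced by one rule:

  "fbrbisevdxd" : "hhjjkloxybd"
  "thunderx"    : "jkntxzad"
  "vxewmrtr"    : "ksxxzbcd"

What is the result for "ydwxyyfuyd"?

What's happening: sort the characters into alphabetical order, then shift every letter 6 places forward in the alphabet (wrapping around).
Applying that to "ydwxyyfuyd" gives "jjlacdeeee".
(Check on "fbrbisevdxd": → "bbddefirsvx" → "hhjjkloxybd" ✓)

jjlacdeeee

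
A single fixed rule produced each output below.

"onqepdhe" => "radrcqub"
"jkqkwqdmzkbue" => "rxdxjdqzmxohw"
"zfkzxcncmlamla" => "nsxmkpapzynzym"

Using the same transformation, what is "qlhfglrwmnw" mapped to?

In each case the input is transformed by: swap the first and last characters, then shift every letter 13 places forward in the alphabet (wrapping around) — i.e. ROT13.
"qlhfglrwmnw" → "wlhfglrwmnq" → "jyustyejzad".
(Check on "zfkzxcncmlamla": → "afkzxcncmlamlz" → "nsxmkpapzynzym" ✓)

jyustyejzad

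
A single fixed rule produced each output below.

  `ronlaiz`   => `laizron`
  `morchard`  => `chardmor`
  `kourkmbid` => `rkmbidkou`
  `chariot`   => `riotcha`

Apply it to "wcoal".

alwco

The transformation: move the first 3 characters to the end (rotate left by 3).
So "wcoal" becomes "alwco".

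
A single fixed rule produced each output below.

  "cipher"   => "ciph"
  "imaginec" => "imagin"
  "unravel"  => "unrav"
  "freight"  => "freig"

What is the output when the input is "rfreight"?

rfreig

Rule — delete the last 2 characters.
"rfreight" → "rfreig".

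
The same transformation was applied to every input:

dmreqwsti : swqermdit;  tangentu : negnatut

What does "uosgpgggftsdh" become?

stfgggpgsouhd

What's happening: move the last 2 characters to the front (rotate right by 2), then reverse the string.
Starting from "uosgpgggftsdh": after the first operation, "dhuosgpgggfts"; after the second, "stfgggpgsouhd".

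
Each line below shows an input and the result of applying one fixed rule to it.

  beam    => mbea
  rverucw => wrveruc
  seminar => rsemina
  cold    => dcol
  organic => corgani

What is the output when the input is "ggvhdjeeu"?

Rule — move the last character to the front.
Applying that to "ggvhdjeeu" gives "uggvhdjee".

uggvhdjee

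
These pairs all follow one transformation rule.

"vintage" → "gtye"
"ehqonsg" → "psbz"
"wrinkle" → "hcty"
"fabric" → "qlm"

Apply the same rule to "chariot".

nslc

Each output is the input with this applied: delete the last 3 characters, then shift every letter 11 places forward in the alphabet (wrapping around).
Doing the same to "chariot": "nslc".
(Check on "ehqonsg": → "ehqo" → "psbz" ✓)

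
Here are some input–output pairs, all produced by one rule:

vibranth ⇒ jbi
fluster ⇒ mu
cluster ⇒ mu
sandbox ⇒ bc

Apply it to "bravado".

Looking at the pairs, the operation is to keep one character in every 3, starting at position 2 (positions 2nd, 5th, 8th, ...), then shift every letter 1 place forward in the alphabet (wrapping around).
"bravado" → "ra" → "sb".

sb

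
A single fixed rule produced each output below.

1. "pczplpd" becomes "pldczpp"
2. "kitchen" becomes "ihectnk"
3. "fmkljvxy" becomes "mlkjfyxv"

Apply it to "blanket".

kebatnl

In each case the input is transformed by: sort the characters into reverse alphabetical order, then move the first 3 characters to the end (rotate left by 3).
On "blanket" that produces "kebatnl".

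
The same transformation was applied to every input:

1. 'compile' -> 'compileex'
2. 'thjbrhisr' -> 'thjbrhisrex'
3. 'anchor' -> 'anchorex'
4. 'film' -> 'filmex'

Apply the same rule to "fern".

The rule is to append "ex".
"fern" → "fernex".

fernex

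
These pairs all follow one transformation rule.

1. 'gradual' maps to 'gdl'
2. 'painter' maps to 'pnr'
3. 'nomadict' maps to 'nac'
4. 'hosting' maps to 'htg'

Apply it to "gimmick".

gmk

The transformation: keep one character in every 3, starting at position 1 (positions 1st, 4th, 7th, ...).
On "gimmick" that produces "gmk".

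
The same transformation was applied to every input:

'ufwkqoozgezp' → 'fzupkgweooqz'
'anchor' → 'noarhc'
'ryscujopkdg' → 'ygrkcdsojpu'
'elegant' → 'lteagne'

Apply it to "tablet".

aettlb

What's happening: swap each adjacent pair of characters (1↔2, 3↔4, ...), then take characters alternately from the front and the back (1st, last, 2nd, 2nd-last, ...).
Applying both steps to "tablet": "atlbte", then "aettlb".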